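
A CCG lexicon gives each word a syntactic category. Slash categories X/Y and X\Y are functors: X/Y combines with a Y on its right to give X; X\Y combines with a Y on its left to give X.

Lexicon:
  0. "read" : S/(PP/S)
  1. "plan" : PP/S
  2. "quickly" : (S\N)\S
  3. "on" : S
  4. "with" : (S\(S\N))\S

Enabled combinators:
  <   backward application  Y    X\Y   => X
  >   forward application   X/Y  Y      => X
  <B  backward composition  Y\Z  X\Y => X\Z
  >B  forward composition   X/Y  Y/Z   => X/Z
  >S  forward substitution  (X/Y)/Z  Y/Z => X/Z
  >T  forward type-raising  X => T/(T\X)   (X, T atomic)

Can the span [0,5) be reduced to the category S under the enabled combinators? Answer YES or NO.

YES

[0,5] S   <
  [0,3] S\N   <
    [0,2] S   >
      [0,1] "read" : S/(PP/S)
      [1,2] "plan" : PP/S
    [2,3] "quickly" : (S\N)\S
  [3,5] S\(S\N)   <
    [3,4] "on" : S
    [4,5] "with" : (S\(S\N))\S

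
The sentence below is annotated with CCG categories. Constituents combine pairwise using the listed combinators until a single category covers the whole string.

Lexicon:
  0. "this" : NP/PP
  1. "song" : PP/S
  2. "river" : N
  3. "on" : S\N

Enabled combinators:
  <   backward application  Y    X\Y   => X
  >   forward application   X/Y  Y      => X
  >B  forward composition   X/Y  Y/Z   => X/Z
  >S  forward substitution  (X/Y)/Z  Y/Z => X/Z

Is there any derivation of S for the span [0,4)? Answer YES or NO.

NO

NP/PP PP/S N S\N
CKY chart[0,4] = {NP}; S ∉ chart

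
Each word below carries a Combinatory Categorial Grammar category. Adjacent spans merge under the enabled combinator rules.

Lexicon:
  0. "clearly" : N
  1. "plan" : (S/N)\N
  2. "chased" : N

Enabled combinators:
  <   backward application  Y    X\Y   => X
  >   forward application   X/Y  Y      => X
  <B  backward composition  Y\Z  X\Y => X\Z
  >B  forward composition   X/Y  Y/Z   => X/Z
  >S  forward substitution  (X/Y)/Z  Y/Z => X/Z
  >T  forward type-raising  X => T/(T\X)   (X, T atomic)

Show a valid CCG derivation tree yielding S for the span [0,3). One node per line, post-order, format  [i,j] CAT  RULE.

[0,3] S   >
  [0,2] S/N   <
    [0,1] "clearly" : N
    [1,2] "plan" : (S/N)\N
  [2,3] "chased" : N

[0,1] N  lex  "clearly"
[1,2] (S/N)\N  lex  "plan"
[0,2] S/N  <  k=1
[2,3] N  lex  "chased"
[0,3] S  >  k=2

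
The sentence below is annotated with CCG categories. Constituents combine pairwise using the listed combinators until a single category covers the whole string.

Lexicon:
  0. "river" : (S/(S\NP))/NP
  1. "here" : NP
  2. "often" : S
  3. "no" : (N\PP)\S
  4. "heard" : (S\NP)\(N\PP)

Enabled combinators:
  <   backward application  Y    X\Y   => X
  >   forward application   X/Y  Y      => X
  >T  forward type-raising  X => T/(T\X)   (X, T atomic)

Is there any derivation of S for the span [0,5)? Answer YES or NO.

YES

[0,5] S   >
  [0,2] S/(S\NP)   >
    [0,1] "river" : (S/(S\NP))/NP
    [1,2] "here" : NP
  [2,5] S\NP   <
    [2,4] N\PP   <
      [2,3] "often" : S
      [3,4] "no" : (N\PP)\S
    [4,5] "heard" : (S\NP)\(N\PP)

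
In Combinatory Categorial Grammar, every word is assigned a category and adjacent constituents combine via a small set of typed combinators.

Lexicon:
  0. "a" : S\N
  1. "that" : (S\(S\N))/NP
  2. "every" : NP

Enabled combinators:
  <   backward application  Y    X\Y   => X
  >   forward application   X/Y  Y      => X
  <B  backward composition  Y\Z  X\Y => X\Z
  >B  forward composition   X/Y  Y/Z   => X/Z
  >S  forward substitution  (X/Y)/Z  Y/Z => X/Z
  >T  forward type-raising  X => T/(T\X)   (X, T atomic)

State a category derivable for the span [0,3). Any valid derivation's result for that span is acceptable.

S

[0,3] S   <
  [0,1] "a" : S\N
  [1,3] S\(S\N)   >
    [1,2] "that" : (S\(S\N))/NP
    [2,3] "every" : NP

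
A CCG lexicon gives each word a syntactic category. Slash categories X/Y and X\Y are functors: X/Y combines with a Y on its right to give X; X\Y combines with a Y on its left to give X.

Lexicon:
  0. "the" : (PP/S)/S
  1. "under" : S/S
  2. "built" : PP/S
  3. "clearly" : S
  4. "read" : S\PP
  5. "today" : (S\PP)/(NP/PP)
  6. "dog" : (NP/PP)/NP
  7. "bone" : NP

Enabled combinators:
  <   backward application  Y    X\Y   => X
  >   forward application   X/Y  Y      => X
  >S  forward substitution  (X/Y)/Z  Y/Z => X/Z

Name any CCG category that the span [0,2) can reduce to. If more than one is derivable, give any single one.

[0,8] S   <
  [0,5] PP   >
    [0,2] PP/S   >S
      [0,1] "the" : (PP/S)/S
      [1,2] "under" : S/S
    [2,5] S   <
      [2,4] PP   >
        [2,3] "built" : PP/S
        [3,4] "clearly" : S
      [4,5] "read" : S\PP
  [5,8] S\PP   >
    [5,6] "today" : (S\PP)/(NP/PP)
    [6,8] NP/PP   >
      [6,7] "dog" : (NP/PP)/NP
      [7,8] "bone" : NP

PP/S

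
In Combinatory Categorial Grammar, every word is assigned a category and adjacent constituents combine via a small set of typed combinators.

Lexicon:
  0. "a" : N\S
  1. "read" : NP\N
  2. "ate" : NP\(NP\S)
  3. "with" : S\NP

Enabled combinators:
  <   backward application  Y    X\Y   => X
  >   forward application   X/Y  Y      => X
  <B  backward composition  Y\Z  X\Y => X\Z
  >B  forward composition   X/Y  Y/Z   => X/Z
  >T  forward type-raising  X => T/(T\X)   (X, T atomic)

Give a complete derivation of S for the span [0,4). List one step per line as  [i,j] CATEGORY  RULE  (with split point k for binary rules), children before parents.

[0,1] N\S  lex  "a"
[1,2] NP\N  lex  "read"
[0,2] NP\S  <B  k=1
[2,3] NP\(NP\S)  lex  "ate"
[0,3] NP  <  k=2
[3,4] S\NP  lex  "with"
[0,4] S  <  k=3

[0,4] S   <
  [0,3] NP   <
    [0,2] NP\S   <B
      [0,1] "a" : N\S
      [1,2] "read" : NP\N
    [2,3] "ate" : NP\(NP\S)
  [3,4] "with" : S\NP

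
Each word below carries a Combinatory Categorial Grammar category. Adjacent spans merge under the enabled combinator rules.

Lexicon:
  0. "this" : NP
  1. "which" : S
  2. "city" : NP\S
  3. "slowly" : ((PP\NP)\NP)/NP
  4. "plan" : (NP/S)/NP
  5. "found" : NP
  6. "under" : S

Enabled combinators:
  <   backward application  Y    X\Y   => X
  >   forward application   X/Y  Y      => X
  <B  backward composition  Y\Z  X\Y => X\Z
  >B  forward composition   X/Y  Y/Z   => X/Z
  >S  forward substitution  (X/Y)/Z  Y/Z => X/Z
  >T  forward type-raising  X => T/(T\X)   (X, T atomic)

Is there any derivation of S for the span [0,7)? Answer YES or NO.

NO

NP S NP\S ((PP\NP)\NP)/NP (NP/S)/NP NP S
CKY chart[0,7] = {N/(N\PP), NP/(NP\PP), PP, PP/(PP\PP), S/(S\PP)}; S ∉ chart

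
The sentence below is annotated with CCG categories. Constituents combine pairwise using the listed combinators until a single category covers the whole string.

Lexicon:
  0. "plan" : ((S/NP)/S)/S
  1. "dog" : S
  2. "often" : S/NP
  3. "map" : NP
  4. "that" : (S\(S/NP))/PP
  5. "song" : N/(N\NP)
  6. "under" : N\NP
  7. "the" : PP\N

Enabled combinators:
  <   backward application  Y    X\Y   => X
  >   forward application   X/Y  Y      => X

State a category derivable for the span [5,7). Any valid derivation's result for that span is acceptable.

N

[0,8] S   <
  [0,4] S/NP   >
    [0,2] (S/NP)/S   >
      [0,1] "plan" : ((S/NP)/S)/S
      [1,2] "dog" : S
    [2,4] S   >
      [2,3] "often" : S/NP
      [3,4] "map" : NP
  [4,8] S\(S/NP)   >
    [4,5] "that" : (S\(S/NP))/PP
    [5,8] PP   <
      [5,7] N   >
        [5,6] "song" : N/(N\NP)
        [6,7] "under" : N\NP
      [7,8] "the" : PP\N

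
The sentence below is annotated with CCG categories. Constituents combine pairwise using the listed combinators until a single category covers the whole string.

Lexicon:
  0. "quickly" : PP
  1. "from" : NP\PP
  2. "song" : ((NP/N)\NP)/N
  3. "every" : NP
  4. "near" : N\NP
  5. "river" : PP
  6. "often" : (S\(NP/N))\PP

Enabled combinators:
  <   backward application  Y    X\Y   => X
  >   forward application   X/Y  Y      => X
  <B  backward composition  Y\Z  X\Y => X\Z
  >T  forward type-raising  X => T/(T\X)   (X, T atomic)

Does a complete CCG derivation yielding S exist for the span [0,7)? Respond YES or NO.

[0,7] S   <
  [0,2] NP   >
    [0,1] NP/(NP\PP)   >T
      [0,1] "quickly" : PP
    [1,2] "from" : NP\PP
  [2,7] S\NP   <B
    [2,5] (NP/N)\NP   >
      [2,3] "song" : ((NP/N)\NP)/N
      [3,5] N   <
        [3,4] "every" : NP
        [4,5] "near" : N\NP
    [5,7] S\(NP/N)   <
      [5,6] "river" : PP
      [6,7] "often" : (S\(NP/N))\PP

YES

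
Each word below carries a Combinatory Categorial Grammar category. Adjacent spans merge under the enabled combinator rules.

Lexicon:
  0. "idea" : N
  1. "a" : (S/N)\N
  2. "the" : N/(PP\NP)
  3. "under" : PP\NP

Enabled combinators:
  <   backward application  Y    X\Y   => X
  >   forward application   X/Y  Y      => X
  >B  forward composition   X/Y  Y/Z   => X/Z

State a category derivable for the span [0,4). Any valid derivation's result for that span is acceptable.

S

[0,4] S   >
  [0,2] S/N   <
    [0,1] "idea" : N
    [1,2] "a" : (S/N)\N
  [2,4] N   >
    [2,3] "the" : N/(PP\NP)
    [3,4] "under" : PP\NP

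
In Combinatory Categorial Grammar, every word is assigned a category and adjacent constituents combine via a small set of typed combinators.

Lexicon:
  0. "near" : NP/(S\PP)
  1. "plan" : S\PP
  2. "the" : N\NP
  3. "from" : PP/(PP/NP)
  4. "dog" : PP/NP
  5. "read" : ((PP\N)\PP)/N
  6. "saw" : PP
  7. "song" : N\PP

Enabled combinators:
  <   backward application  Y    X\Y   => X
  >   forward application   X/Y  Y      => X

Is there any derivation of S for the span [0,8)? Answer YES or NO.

NP/(S\PP) S\PP N\NP PP/(PP/NP) PP/NP ((PP\N)\PP)/N PP N\PP
CKY chart[0,8] = {PP}; S ∉ chart

NO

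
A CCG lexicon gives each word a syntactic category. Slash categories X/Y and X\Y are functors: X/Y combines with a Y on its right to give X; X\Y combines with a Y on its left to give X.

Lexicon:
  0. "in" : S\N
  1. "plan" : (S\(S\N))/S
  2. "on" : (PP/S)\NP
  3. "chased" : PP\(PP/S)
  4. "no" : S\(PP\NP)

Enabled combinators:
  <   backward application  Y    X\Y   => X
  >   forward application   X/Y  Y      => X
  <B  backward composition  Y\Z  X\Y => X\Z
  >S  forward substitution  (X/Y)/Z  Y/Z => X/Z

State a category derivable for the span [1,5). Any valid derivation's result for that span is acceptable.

S\(S\N)

[0,5] S   <
  [0,1] "in" : S\N
  [1,5] S\(S\N)   >
    [1,2] "plan" : (S\(S\N))/S
    [2,5] S   <
      [2,4] PP\NP   <B
        [2,3] "on" : (PP/S)\NP
        [3,4] "chased" : PP\(PP/S)
      [4,5] "no" : S\(PP\NP)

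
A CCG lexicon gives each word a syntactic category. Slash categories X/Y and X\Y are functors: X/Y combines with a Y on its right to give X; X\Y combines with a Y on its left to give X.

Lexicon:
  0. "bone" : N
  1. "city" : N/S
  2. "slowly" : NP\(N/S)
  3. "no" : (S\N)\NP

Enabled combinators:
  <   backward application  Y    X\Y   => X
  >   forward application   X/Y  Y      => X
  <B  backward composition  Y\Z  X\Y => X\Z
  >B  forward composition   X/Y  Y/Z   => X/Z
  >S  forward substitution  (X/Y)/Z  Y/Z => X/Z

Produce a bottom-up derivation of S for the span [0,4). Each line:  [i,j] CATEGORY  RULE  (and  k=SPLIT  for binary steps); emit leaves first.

[0,4] S   <
  [0,1] "bone" : N
  [1,4] S\N   <
    [1,3] NP   <
      [1,2] "city" : N/S
      [2,3] "slowly" : NP\(N/S)
    [3,4] "no" : (S\N)\NP

[0,1] N  lex  "bone"
[1,2] N/S  lex  "city"
[2,3] NP\(N/S)  lex  "slowly"
[1,3] NP  <  k=2
[3,4] (S\N)\NP  lex  "no"
[1,4] S\N  <  k=3
[0,4] S  <  k=1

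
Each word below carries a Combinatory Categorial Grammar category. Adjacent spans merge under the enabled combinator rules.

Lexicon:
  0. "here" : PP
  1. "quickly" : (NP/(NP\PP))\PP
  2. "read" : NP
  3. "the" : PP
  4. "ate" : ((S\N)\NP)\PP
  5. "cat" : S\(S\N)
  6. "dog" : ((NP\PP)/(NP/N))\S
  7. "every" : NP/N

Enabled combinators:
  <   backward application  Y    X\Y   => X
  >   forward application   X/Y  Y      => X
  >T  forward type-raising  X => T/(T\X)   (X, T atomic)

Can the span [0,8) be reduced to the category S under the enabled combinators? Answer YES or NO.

PP (NP/(NP\PP))\PP NP PP ((S\N)\NP)\PP S\(S\N) ((NP\PP)/(NP/N))\S NP/N
CKY chart[0,8] = {N/(N\NP), NP, NP/(NP\NP), PP/(PP\NP), S/(S\NP)}; S ∉ chart

NO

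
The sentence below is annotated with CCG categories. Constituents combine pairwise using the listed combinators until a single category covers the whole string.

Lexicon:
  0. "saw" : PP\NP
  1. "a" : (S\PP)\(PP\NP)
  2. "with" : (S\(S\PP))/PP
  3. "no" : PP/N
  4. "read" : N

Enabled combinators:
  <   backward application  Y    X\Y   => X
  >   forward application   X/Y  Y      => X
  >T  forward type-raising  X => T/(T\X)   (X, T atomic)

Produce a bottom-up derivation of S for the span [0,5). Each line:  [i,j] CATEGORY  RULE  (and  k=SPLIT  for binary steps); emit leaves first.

[0,5] S   <
  [0,2] S\PP   <
    [0,1] "saw" : PP\NP
    [1,2] "a" : (S\PP)\(PP\NP)
  [2,5] S\(S\PP)   >
    [2,3] "with" : (S\(S\PP))/PP
    [3,5] PP   >
      [3,4] "no" : PP/N
      [4,5] "read" : N

[0,1] PP\NP  lex  "saw"
[1,2] (S\PP)\(PP\NP)  lex  "a"
[0,2] S\PP  <  k=1
[2,3] (S\(S\PP))/PP  lex  "with"
[3,4] PP/N  lex  "no"
[4,5] N  lex  "read"
[3,5] PP  >  k=4
[2,5] S\(S\PP)  >  k=3
[0,5] S  <  k=2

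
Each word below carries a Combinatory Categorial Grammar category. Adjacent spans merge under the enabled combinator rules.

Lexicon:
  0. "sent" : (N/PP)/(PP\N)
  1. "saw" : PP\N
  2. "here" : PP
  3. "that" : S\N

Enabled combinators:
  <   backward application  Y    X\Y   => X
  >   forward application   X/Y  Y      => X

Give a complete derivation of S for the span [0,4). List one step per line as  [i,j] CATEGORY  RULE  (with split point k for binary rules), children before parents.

[0,4] S   <
  [0,3] N   >
    [0,2] N/PP   >
      [0,1] "sent" : (N/PP)/(PP\N)
      [1,2] "saw" : PP\N
    [2,3] "here" : PP
  [3,4] "that" : S\N

[0,1] (N/PP)/(PP\N)  lex  "sent"
[1,2] PP\N  lex  "saw"
[0,2] N/PP  >  k=1
[2,3] PP  lex  "here"
[0,3] N  >  k=2
[3,4] S\N  lex  "that"
[0,4] S  <  k=3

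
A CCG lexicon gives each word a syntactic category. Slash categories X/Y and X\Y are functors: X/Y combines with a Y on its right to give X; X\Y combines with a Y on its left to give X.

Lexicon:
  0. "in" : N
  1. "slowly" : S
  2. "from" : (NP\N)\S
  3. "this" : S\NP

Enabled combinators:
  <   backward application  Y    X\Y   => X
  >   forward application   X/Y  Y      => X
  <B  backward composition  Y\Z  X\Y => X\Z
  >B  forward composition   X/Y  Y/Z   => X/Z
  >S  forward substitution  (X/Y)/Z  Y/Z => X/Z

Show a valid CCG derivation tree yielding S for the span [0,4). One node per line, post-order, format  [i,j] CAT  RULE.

[0,4] S   <
  [0,1] "in" : N
  [1,4] S\N   <B
    [1,3] NP\N   <
      [1,2] "slowly" : S
      [2,3] "from" : (NP\N)\S
    [3,4] "this" : S\NP

[0,1] N  lex  "in"
[1,2] S  lex  "slowly"
[2,3] (NP\N)\S  lex  "from"
[1,3] NP\N  <  k=2
[3,4] S\NP  lex  "this"
[1,4] S\N  <B  k=3
[0,4] S  <  k=1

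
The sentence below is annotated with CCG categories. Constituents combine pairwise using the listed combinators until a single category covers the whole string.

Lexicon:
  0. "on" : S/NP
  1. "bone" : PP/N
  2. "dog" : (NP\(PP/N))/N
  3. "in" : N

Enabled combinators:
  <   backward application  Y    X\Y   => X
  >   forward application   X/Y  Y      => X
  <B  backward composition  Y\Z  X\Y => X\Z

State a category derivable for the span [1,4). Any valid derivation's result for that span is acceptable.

NP

[0,4] S   >
  [0,1] "on" : S/NP
  [1,4] NP   <
    [1,2] "bone" : PP/N
    [2,4] NP\(PP/N)   >
      [2,3] "dog" : (NP\(PP/N))/N
      [3,4] "in" : N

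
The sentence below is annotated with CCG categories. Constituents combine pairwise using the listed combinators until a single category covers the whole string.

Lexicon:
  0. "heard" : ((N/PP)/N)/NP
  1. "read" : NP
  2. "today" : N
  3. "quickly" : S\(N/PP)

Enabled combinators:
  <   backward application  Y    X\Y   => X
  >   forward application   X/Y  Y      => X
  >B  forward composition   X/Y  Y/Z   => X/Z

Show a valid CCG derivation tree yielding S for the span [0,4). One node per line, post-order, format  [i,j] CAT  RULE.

[0,1] ((N/PP)/N)/NP  lex  "heard"
[1,2] NP  lex  "read"
[0,2] (N/PP)/N  >  k=1
[2,3] N  lex  "today"
[0,3] N/PP  >  k=2
[3,4] S\(N/PP)  lex  "quickly"
[0,4] S  <  k=3

[0,4] S   <
  [0,3] N/PP   >
    [0,2] (N/PP)/N   >
      [0,1] "heard" : ((N/PP)/N)/NP
      [1,2] "read" : NP
    [2,3] "today" : N
  [3,4] "quickly" : S\(N/PP)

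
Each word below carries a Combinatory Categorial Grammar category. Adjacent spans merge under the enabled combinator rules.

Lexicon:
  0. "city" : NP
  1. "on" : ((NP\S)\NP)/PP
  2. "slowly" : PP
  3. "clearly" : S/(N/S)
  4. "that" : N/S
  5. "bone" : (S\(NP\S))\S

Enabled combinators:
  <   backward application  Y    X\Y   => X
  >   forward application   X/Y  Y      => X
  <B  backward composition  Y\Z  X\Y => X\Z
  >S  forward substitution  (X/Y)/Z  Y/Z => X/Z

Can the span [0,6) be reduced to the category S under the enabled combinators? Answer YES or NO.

[0,6] S   <
  [0,3] NP\S   <
    [0,1] "city" : NP
    [1,3] (NP\S)\NP   >
      [1,2] "on" : ((NP\S)\NP)/PP
      [2,3] "slowly" : PP
  [3,6] S\(NP\S)   <
    [3,5] S   >
      [3,4] "clearly" : S/(N/S)
      [4,5] "that" : N/S
    [5,6] "bone" : (S\(NP\S))\S

YES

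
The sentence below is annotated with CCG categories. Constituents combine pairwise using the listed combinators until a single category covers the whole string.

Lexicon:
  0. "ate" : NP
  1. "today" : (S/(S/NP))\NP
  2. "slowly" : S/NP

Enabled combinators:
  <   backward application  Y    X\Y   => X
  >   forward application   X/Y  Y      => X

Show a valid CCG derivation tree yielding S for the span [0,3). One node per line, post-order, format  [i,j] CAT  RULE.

[0,3] S   >
  [0,2] S/(S/NP)   <
    [0,1] "ate" : NP
    [1,2] "today" : (S/(S/NP))\NP
  [2,3] "slowly" : S/NP

[0,1] NP  lex  "ate"
[1,2] (S/(S/NP))\NP  lex  "today"
[0,2] S/(S/NP)  <  k=1
[2,3] S/NP  lex  "slowly"
[0,3] S  >  k=2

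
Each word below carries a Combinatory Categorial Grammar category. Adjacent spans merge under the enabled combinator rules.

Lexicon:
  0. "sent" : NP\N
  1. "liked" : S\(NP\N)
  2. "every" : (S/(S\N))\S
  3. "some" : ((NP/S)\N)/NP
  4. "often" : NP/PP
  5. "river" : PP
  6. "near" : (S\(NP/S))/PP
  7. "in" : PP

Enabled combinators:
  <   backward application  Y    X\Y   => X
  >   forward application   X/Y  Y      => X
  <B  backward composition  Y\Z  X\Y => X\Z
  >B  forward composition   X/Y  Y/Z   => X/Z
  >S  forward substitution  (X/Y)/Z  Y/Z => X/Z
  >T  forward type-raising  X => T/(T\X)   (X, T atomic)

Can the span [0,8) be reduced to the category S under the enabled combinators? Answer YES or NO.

YES

[0,8] S   >
  [0,3] S/(S\N)   <
    [0,2] S   <
      [0,1] "sent" : NP\N
      [1,2] "liked" : S\(NP\N)
    [2,3] "every" : (S/(S\N))\S
  [3,8] S\N   <B
    [3,6] (NP/S)\N   >
      [3,4] "some" : ((NP/S)\N)/NP
      [4,6] NP   >
        [4,5] "often" : NP/PP
        [5,6] "river" : PP
    [6,8] S\(NP/S)   >
      [6,7] "near" : (S\(NP/S))/PP
      [7,8] "in" : PP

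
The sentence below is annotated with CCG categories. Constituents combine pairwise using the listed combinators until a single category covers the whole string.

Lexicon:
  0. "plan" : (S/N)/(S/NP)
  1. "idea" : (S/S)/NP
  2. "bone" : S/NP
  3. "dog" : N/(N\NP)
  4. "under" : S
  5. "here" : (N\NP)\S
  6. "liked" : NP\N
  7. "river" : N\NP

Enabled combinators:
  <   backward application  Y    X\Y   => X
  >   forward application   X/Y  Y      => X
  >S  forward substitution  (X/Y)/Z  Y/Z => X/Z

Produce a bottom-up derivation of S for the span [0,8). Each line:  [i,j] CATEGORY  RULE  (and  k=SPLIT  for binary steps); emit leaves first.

[0,8] S   >
  [0,3] S/N   >
    [0,1] "plan" : (S/N)/(S/NP)
    [1,3] S/NP   >S
      [1,2] "idea" : (S/S)/NP
      [2,3] "bone" : S/NP
  [3,8] N   <
    [3,7] NP   <
      [3,6] N   >
        [3,4] "dog" : N/(N\NP)
        [4,6] N\NP   <
          [4,5] "under" : S
          [5,6] "here" : (N\NP)\S
      [6,7] "liked" : NP\N
    [7,8] "river" : N\NP

[0,1] (S/N)/(S/NP)  lex  "plan"
[1,2] (S/S)/NP  lex  "idea"
[2,3] S/NP  lex  "bone"
[1,3] S/NP  >S  k=2
[0,3] S/N  >  k=1
[3,4] N/(N\NP)  lex  "dog"
[4,5] S  lex  "under"
[5,6] (N\NP)\S  lex  "here"
[4,6] N\NP  <  k=5
[3,6] N  >  k=4
[6,7] NP\N  lex  "liked"
[3,7] NP  <  k=6
[7,8] N\NP  lex  "river"
[3,8] N  <  k=7
[0,8] S  >  k=3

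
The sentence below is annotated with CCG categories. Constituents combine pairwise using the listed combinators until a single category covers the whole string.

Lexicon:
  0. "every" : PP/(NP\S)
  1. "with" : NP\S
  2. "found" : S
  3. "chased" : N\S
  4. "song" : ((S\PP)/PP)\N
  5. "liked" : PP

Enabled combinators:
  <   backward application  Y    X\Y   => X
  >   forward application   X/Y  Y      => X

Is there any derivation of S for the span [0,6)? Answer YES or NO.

YES

[0,6] S   <
  [0,2] PP   >
    [0,1] "every" : PP/(NP\S)
    [1,2] "with" : NP\S
  [2,6] S\PP   >
    [2,5] (S\PP)/PP   <
      [2,4] N   <
        [2,3] "found" : S
        [3,4] "chased" : N\S
      [4,5] "song" : ((S\PP)/PP)\N
    [5,6] "liked" : PP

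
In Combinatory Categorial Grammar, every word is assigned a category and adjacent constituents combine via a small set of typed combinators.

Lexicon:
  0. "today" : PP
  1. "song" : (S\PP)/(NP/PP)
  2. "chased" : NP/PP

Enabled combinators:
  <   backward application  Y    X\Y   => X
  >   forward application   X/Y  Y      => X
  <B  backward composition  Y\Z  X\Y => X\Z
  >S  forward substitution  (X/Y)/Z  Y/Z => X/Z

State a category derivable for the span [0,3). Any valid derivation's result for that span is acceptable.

S

[0,3] S   <
  [0,1] "today" : PP
  [1,3] S\PP   >
    [1,2] "song" : (S\PP)/(NP/PP)
    [2,3] "chased" : NP/PP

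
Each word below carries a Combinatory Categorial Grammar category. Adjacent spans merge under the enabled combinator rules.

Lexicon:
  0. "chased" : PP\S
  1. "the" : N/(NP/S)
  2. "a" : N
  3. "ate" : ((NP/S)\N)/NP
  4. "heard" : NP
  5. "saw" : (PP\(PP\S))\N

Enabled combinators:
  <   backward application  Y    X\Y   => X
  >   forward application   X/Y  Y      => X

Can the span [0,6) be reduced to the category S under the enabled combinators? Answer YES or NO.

PP\S N/(NP/S) N ((NP/S)\N)/NP NP (PP\(PP\S))\N
CKY chart[0,6] = {PP}; S ∉ chart

NO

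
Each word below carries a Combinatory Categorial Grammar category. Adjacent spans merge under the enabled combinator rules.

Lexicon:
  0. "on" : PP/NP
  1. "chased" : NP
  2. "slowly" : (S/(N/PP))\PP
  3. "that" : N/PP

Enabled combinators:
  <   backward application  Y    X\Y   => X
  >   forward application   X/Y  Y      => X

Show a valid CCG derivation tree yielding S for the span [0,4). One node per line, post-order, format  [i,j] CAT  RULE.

[0,4] S   >
  [0,3] S/(N/PP)   <
    [0,2] PP   >
      [0,1] "on" : PP/NP
      [1,2] "chased" : NP
    [2,3] "slowly" : (S/(N/PP))\PP
  [3,4] "that" : N/PP

[0,1] PP/NP  lex  "on"
[1,2] NP  lex  "chased"
[0,2] PP  >  k=1
[2,3] (S/(N/PP))\PP  lex  "slowly"
[0,3] S/(N/PP)  <  k=2
[3,4] N/PP  lex  "that"
[0,4] S  >  k=3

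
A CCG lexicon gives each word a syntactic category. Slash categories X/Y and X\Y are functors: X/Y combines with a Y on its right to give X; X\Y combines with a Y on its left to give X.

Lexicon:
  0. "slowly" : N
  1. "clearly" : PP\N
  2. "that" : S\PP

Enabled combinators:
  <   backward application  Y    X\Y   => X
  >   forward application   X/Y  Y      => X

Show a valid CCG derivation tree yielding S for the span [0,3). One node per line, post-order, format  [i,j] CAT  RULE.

[0,1] N  lex  "slowly"
[1,2] PP\N  lex  "clearly"
[0,2] PP  <  k=1
[2,3] S\PP  lex  "that"
[0,3] S  <  k=2

[0,3] S   <
  [0,2] PP   <
    [0,1] "slowly" : N
    [1,2] "clearly" : PP\N
  [2,3] "that" : S\PP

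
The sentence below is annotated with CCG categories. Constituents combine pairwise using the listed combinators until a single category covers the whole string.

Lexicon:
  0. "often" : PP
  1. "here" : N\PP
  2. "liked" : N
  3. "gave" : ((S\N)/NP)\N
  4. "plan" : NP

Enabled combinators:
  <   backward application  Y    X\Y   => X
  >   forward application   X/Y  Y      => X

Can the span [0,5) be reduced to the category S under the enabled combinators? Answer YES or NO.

YES

[0,5] S   <
  [0,2] N   <
    [0,1] "often" : PP
    [1,2] "here" : N\PP
  [2,5] S\N   >
    [2,4] (S\N)/NP   <
      [2,3] "liked" : N
      [3,4] "gave" : ((S\N)/NP)\N
    [4,5] "plan" : NP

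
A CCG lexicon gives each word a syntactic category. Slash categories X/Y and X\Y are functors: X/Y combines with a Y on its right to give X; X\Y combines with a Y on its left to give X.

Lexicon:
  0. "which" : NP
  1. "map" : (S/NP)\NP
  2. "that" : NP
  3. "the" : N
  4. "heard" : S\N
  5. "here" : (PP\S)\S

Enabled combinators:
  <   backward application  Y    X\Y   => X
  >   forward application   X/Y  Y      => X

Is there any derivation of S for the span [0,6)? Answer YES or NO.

NO

NP (S/NP)\NP NP N S\N (PP\S)\S
CKY chart[0,6] = {PP}; S ∉ chart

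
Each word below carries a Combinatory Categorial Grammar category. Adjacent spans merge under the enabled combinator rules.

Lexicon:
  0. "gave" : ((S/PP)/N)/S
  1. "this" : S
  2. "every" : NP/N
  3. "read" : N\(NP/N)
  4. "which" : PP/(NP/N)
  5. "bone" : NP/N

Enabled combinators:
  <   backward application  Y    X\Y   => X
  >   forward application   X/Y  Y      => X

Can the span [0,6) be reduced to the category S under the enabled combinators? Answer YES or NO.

[0,6] S   >
  [0,4] S/PP   >
    [0,2] (S/PP)/N   >
      [0,1] "gave" : ((S/PP)/N)/S
      [1,2] "this" : S
    [2,4] N   <
      [2,3] "every" : NP/N
      [3,4] "read" : N\(NP/N)
  [4,6] PP   >
    [4,5] "which" : PP/(NP/N)
    [5,6] "bone" : NP/N

YES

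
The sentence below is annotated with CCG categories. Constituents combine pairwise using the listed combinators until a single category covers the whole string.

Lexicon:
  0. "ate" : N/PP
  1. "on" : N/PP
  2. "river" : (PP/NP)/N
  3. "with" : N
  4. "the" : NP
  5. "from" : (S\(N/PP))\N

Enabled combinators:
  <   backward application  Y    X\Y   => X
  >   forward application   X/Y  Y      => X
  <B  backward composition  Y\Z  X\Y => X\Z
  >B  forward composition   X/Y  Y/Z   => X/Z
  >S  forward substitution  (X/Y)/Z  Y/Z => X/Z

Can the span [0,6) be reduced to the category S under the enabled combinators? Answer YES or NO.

YES

[0,6] S   <
  [0,1] "ate" : N/PP
  [1,6] S\(N/PP)   <
    [1,5] N   >
      [1,2] "on" : N/PP
      [2,5] PP   >
        [2,4] PP/NP   >
          [2,3] "river" : (PP/NP)/N
          [3,4] "with" : N
        [4,5] "the" : NP
    [5,6] "from" : (S\(N/PP))\N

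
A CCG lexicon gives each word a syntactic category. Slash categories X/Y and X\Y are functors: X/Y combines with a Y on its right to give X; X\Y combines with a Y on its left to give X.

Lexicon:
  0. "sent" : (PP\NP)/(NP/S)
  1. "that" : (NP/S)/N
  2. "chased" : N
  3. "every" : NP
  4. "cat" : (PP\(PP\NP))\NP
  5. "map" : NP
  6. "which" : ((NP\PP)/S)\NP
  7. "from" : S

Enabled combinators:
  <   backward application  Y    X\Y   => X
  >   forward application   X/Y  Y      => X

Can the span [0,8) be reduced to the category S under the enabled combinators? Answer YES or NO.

NO

(PP\NP)/(NP/S) (NP/S)/N N NP (PP\(PP\NP))\NP NP ((NP\PP)/S)\NP S
CKY chart[0,8] = {NP}; S ∉ chart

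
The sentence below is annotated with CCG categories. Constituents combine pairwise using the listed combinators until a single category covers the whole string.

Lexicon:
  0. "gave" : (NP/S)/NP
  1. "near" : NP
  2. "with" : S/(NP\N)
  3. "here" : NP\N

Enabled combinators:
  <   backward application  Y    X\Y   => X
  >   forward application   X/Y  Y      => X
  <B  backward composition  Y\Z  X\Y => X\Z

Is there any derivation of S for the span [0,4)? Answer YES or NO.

NO

(NP/S)/NP NP S/(NP\N) NP\N
CKY chart[0,4] = {NP}; S ∉ chart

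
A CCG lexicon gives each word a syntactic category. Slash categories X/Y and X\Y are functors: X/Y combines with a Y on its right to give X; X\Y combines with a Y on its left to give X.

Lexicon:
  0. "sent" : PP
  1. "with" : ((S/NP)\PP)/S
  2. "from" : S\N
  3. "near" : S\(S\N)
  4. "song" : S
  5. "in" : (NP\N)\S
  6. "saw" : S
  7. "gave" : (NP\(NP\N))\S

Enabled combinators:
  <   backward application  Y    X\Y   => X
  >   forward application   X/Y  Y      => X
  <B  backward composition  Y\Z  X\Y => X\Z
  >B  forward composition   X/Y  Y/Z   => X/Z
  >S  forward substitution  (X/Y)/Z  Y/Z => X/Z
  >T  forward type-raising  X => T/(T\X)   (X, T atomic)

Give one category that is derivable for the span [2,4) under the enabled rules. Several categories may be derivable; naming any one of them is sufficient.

S

[0,8] S   >
  [0,4] S/NP   <
    [0,1] "sent" : PP
    [1,4] (S/NP)\PP   >
      [1,2] "with" : ((S/NP)\PP)/S
      [2,4] S   <
        [2,3] "from" : S\N
        [3,4] "near" : S\(S\N)
  [4,8] NP   <
    [4,6] NP\N   <
      [4,5] "song" : S
      [5,6] "in" : (NP\N)\S
    [6,8] NP\(NP\N)   <
      [6,7] "saw" : S
      [7,8] "gave" : (NP\(NP\N))\S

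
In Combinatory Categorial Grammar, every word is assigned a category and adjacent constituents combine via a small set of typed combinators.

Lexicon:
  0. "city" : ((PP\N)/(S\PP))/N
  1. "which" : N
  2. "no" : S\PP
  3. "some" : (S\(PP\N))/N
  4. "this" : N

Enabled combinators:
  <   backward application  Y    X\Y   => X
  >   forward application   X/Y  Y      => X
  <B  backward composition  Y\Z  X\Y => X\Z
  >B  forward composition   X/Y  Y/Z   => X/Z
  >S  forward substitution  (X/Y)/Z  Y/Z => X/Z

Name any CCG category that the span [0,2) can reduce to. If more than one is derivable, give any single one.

(PP\N)/(S\PP)

[0,5] S   <
  [0,3] PP\N   >
    [0,2] (PP\N)/(S\PP)   >
      [0,1] "city" : ((PP\N)/(S\PP))/N
      [1,2] "which" : N
    [2,3] "no" : S\PP
  [3,5] S\(PP\N)   >
    [3,4] "some" : (S\(PP\N))/N
    [4,5] "this" : N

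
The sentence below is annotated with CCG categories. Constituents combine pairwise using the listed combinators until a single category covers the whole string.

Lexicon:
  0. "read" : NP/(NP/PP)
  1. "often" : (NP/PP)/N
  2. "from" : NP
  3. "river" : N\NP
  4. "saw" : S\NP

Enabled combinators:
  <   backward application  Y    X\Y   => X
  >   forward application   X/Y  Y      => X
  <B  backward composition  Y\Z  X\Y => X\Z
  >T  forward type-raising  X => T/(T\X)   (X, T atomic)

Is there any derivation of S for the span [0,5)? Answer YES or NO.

[0,5] S   <
  [0,4] NP   >
    [0,1] "read" : NP/(NP/PP)
    [1,4] NP/PP   >
      [1,2] "often" : (NP/PP)/N
      [2,4] N   <
        [2,3] "from" : NP
        [3,4] "river" : N\NP
  [4,5] "saw" : S\NP

YES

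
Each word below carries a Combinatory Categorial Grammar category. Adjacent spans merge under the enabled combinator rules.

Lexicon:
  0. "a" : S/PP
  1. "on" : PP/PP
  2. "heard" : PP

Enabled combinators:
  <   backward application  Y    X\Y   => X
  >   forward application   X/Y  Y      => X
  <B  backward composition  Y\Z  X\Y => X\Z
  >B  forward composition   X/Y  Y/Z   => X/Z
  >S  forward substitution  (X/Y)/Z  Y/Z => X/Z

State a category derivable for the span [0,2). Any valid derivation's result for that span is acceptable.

[0,3] S   >
  [0,2] S/PP   >B
    [0,1] "a" : S/PP
    [1,2] "on" : PP/PP
  [2,3] "heard" : PP

S/PP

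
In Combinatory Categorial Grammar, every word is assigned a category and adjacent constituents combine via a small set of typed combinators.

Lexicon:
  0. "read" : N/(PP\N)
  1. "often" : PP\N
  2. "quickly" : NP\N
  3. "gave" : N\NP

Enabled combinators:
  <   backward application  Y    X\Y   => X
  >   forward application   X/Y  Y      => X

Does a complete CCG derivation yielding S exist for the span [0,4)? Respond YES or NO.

N/(PP\N) PP\N NP\N N\NP
CKY chart[0,4] = {N}; S ∉ chart

NO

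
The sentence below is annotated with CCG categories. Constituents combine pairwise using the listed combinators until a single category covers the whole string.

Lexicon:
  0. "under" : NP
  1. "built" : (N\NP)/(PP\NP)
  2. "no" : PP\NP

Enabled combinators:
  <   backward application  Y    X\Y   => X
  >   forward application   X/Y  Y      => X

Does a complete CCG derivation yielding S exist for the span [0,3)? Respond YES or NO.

NP (N\NP)/(PP\NP) PP\NP
CKY chart[0,3] = {N}; S ∉ chart

NO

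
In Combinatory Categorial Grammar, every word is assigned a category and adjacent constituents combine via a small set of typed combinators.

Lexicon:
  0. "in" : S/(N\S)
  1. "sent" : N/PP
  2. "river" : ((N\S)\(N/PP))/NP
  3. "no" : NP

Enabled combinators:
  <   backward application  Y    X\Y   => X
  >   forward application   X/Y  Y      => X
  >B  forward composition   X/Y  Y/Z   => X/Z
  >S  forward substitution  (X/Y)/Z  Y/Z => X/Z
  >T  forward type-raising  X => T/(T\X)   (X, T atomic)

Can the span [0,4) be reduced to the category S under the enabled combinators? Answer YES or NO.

[0,4] S   >
  [0,1] "in" : S/(N\S)
  [1,4] N\S   <
    [1,2] "sent" : N/PP
    [2,4] (N\S)\(N/PP)   >
      [2,3] "river" : ((N\S)\(N/PP))/NP
      [3,4] "no" : NP

YES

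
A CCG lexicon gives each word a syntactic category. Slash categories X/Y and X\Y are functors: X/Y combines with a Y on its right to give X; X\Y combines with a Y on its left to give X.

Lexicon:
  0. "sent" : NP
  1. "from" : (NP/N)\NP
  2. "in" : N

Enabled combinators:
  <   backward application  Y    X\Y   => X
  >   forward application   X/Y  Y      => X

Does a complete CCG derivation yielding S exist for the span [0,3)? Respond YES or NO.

NO

NP (NP/N)\NP N
CKY chart[0,3] = {NP}; S ∉ chart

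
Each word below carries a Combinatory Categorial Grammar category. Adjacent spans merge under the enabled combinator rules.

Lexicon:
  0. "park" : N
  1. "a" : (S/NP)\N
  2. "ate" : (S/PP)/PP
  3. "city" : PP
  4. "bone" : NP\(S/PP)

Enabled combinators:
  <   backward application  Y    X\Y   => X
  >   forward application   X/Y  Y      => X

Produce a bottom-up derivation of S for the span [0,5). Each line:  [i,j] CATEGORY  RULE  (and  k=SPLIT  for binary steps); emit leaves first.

[0,5] S   >
  [0,2] S/NP   <
    [0,1] "park" : N
    [1,2] "a" : (S/NP)\N
  [2,5] NP   <
    [2,4] S/PP   >
      [2,3] "ate" : (S/PP)/PP
      [3,4] "city" : PP
    [4,5] "bone" : NP\(S/PP)

[0,1] N  lex  "park"
[1,2] (S/NP)\N  lex  "a"
[0,2] S/NP  <  k=1
[2,3] (S/PP)/PP  lex  "ate"
[3,4] PP  lex  "city"
[2,4] S/PP  >  k=3
[4,5] NP\(S/PP)  lex  "bone"
[2,5] NP  <  k=4
[0,5] S  >  k=2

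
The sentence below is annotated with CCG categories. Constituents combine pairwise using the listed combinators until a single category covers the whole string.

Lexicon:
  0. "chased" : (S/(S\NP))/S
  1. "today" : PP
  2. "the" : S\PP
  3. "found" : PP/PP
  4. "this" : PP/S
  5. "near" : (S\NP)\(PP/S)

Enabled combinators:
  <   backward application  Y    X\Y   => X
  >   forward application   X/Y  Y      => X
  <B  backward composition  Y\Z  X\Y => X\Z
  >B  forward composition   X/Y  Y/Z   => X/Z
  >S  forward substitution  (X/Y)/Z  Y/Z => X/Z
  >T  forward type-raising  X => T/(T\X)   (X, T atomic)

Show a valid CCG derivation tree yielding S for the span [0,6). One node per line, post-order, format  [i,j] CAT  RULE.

[0,6] S   >
  [0,3] S/(S\NP)   >
    [0,1] "chased" : (S/(S\NP))/S
    [1,3] S   <
      [1,2] "today" : PP
      [2,3] "the" : S\PP
  [3,6] S\NP   <
    [3,5] PP/S   >B
      [3,4] "found" : PP/PP
      [4,5] "this" : PP/S
    [5,6] "near" : (S\NP)\(PP/S)

[0,1] (S/(S\NP))/S  lex  "chased"
[1,2] PP  lex  "today"
[2,3] S\PP  lex  "the"
[1,3] S  <  k=2
[0,3] S/(S\NP)  >  k=1
[3,4] PP/PP  lex  "found"
[4,5] PP/S  lex  "this"
[3,5] PP/S  >B  k=4
[5,6] (S\NP)\(PP/S)  lex  "near"
[3,6] S\NP  <  k=5
[0,6] S  >  k=3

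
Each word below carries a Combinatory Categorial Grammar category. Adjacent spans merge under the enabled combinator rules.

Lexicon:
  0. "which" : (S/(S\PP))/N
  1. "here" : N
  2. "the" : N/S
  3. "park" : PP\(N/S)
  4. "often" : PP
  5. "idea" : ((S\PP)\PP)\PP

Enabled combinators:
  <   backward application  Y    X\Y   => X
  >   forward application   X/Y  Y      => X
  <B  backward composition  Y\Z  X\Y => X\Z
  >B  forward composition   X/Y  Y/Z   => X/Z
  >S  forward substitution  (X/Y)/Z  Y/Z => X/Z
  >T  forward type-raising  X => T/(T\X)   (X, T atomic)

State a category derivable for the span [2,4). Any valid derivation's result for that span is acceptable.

PP

[0,6] S   >
  [0,2] S/(S\PP)   >
    [0,1] "which" : (S/(S\PP))/N
    [1,2] "here" : N
  [2,6] S\PP   <
    [2,4] PP   <
      [2,3] "the" : N/S
      [3,4] "park" : PP\(N/S)
    [4,6] (S\PP)\PP   <
      [4,5] "often" : PP
      [5,6] "idea" : ((S\PP)\PP)\PP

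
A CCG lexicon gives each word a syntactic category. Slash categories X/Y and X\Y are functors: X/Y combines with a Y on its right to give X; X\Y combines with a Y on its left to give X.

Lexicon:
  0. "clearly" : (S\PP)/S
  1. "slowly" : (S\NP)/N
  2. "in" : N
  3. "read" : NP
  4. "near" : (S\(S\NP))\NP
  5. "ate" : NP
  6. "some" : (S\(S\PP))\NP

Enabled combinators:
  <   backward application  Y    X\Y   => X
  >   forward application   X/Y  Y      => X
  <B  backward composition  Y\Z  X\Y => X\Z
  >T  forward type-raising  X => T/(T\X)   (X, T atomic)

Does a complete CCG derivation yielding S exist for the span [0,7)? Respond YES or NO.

YES

[0,7] S   <
  [0,5] S\PP   >
    [0,1] "clearly" : (S\PP)/S
    [1,5] S   <
      [1,3] S\NP   >
        [1,2] "slowly" : (S\NP)/N
        [2,3] "in" : N
      [3,5] S\(S\NP)   <
        [3,4] "read" : NP
        [4,5] "near" : (S\(S\NP))\NP
  [5,7] S\(S\PP)   <
    [5,6] "ate" : NP
    [6,7] "some" : (S\(S\PP))\NP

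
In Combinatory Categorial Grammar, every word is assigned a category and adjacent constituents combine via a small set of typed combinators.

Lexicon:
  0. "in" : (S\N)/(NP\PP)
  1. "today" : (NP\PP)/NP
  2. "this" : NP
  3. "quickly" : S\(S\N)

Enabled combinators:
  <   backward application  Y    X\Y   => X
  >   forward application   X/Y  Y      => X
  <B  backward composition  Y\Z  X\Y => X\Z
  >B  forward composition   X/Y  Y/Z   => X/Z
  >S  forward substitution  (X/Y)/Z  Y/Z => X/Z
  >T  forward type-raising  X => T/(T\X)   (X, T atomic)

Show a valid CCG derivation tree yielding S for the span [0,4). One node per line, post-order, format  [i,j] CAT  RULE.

[0,4] S   <
  [0,3] S\N   >
    [0,1] "in" : (S\N)/(NP\PP)
    [1,3] NP\PP   >
      [1,2] "today" : (NP\PP)/NP
      [2,3] "this" : NP
  [3,4] "quickly" : S\(S\N)

[0,1] (S\N)/(NP\PP)  lex  "in"
[1,2] (NP\PP)/NP  lex  "today"
[2,3] NP  lex  "this"
[1,3] NP\PP  >  k=2
[0,3] S\N  >  k=1
[3,4] S\(S\N)  lex  "quickly"
[0,4] S  <  k=3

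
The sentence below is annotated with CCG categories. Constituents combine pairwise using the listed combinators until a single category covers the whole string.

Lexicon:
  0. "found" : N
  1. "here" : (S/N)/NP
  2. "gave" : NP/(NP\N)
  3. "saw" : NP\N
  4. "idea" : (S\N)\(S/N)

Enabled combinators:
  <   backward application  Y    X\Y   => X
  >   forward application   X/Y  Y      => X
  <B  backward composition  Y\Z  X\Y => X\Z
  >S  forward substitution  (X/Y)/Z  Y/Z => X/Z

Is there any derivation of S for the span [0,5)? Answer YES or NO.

YES

[0,5] S   <
  [0,1] "found" : N
  [1,5] S\N   <
    [1,4] S/N   >
      [1,2] "here" : (S/N)/NP
      [2,4] NP   >
        [2,3] "gave" : NP/(NP\N)
        [3,4] "saw" : NP\N
    [4,5] "idea" : (S\N)\(S/N)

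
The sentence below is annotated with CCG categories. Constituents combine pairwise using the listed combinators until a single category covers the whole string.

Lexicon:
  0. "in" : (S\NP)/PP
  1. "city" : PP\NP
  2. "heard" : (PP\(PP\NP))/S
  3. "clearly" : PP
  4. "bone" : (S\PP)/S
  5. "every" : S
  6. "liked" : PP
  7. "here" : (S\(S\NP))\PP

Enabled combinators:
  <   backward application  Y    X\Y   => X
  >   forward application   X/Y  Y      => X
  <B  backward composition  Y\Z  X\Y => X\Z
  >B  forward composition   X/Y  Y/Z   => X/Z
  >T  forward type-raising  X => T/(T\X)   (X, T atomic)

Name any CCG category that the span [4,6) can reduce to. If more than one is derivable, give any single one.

[0,8] S   <
  [0,6] S\NP   >
    [0,1] "in" : (S\NP)/PP
    [1,6] PP   <
      [1,2] "city" : PP\NP
      [2,6] PP\(PP\NP)   >
        [2,3] "heard" : (PP\(PP\NP))/S
        [3,6] S   <
          [3,4] "clearly" : PP
          [4,6] S\PP   >
            [4,5] "bone" : (S\PP)/S
            [5,6] "every" : S
  [6,8] S\(S\NP)   <
    [6,7] "liked" : PP
    [7,8] "here" : (S\(S\NP))\PP

S\PP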